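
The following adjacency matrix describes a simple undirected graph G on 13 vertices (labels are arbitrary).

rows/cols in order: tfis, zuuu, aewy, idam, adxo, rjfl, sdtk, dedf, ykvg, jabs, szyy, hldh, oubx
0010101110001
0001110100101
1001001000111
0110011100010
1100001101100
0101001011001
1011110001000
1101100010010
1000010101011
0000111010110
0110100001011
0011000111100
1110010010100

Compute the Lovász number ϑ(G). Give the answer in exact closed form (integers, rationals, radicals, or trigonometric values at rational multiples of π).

sqrt(13)

Vertex ykvg has 6 neighbors: tfis, rjfl, dedf, jabs, hldh, oubx.
N(aewy) = {tfis, idam, sdtk, szyy, hldh, oubx}, |N(aewy)| = 6.
deg(dedf) = 6; N(dedf) = {tfis, zuuu, idam, adxo, ykvg, hldh}.
N(jabs) = {adxo, rjfl, sdtk, ykvg, szyy, hldh}, |N(jabs)| = 6.
deg(v) = 6 for all v (|V|=13); SR(13,6,2,3) — a Paley graph.
spec(A) ≈ [6.0, 1.30278, -2.30278] (distinct, 5 d.p.).
λ_max=6, λ_min=-sqrt(13)/2 - 1/2; ϑ = −13·λ_min/(λ_max−λ_min) = sqrt(13).
ϑ(G) ≈ 3.605551.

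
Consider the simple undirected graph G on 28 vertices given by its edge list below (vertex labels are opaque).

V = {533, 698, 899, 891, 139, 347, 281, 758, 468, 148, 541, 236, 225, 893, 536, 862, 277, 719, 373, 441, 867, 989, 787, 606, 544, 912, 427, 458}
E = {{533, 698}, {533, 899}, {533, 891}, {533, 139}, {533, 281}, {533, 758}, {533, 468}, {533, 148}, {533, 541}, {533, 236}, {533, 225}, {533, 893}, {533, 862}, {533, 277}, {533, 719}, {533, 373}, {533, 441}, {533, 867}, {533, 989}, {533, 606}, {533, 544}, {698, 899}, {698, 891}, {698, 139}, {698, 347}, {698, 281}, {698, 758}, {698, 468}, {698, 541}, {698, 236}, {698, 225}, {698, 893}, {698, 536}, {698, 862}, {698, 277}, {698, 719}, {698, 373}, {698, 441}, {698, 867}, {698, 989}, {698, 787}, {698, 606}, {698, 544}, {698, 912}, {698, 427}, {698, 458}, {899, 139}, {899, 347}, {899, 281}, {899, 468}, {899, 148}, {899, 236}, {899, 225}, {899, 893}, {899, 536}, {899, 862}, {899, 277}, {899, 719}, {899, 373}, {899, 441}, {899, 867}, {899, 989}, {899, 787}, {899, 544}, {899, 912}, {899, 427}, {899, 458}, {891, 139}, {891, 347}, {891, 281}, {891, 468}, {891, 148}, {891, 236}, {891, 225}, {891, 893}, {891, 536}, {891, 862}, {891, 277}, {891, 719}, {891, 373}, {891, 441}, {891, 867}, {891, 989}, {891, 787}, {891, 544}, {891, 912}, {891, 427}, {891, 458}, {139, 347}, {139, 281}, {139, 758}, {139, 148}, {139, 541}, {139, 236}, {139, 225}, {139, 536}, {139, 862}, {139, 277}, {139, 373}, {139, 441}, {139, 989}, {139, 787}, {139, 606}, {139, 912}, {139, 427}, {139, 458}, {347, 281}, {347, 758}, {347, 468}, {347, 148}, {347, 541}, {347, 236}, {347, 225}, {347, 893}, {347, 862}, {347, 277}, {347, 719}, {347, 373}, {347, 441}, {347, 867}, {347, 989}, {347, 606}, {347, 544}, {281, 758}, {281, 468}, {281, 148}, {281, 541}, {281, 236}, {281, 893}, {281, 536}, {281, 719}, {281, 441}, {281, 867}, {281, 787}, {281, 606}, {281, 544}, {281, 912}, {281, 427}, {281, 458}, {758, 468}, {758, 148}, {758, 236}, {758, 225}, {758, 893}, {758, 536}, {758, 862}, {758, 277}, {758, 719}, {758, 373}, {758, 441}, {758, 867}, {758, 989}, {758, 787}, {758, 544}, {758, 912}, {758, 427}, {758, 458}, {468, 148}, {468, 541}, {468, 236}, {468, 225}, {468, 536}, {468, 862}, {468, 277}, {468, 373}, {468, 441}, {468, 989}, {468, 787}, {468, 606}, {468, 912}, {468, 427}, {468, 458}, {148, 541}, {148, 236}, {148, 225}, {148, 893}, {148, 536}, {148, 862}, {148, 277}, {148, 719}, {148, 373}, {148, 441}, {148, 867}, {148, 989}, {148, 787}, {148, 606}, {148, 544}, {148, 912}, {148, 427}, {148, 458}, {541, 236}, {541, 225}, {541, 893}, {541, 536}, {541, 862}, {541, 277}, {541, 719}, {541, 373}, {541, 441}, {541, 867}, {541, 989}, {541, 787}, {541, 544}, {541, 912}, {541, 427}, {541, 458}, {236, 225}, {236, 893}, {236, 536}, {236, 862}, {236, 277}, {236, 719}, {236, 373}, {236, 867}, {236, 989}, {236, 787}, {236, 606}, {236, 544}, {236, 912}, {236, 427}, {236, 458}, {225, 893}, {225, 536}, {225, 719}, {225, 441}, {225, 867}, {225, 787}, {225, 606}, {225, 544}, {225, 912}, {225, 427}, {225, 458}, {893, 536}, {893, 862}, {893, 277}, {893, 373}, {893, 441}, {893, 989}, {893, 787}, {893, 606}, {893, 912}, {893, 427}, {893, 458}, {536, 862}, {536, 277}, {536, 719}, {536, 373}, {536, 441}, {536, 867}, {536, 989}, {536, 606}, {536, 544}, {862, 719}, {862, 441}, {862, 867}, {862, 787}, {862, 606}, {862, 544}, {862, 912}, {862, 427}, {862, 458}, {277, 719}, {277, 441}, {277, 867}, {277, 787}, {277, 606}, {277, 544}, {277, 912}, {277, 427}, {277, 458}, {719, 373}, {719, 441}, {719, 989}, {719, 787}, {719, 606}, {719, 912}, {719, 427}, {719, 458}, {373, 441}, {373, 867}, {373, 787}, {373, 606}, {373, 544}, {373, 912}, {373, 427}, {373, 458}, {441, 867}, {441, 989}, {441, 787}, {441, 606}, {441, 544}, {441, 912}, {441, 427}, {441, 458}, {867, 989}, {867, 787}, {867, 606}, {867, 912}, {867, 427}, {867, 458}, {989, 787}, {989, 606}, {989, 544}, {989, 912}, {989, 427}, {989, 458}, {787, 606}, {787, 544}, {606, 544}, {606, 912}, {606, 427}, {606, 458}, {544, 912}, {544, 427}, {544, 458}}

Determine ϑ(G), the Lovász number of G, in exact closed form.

Vertex 536 has 21 neighbors: 698, 899, 891, 139, 281, 758, 468, 148, 541, 236, 225, 893, 862, 277, 719, 373, 441, 867, 989, 606, 544.
deg(698) = 26; N(698) = {533, 899, 891, 139, 347, 281, 758, 468, 541, 236, 225, 893, 536, 862, 277, 719, 373, 441, 867, 989, 787, 606, 544, 912, 427, 458}.
deg(427) = 21; N(427) = {698, 899, 891, 139, 281, 758, 468, 148, 541, 236, 225, 893, 862, 277, 719, 373, 441, 867, 989, 606, 544}.
N(148) = {533, 899, 891, 139, 347, 281, 758, 468, 541, 236, 225, 893, 536, 862, 277, 719, 373, 441, 867, 989, 787, 606, 544, 912, 427, 458}, |N(148)| = 26.
6 parts of sizes [7, 6, 6, 5, 2, 2]; α(G) = 7 = ϑ (perfect).
Numerically 7.0000000.
7 ≤ 7 ≤ 7: collapsed.

7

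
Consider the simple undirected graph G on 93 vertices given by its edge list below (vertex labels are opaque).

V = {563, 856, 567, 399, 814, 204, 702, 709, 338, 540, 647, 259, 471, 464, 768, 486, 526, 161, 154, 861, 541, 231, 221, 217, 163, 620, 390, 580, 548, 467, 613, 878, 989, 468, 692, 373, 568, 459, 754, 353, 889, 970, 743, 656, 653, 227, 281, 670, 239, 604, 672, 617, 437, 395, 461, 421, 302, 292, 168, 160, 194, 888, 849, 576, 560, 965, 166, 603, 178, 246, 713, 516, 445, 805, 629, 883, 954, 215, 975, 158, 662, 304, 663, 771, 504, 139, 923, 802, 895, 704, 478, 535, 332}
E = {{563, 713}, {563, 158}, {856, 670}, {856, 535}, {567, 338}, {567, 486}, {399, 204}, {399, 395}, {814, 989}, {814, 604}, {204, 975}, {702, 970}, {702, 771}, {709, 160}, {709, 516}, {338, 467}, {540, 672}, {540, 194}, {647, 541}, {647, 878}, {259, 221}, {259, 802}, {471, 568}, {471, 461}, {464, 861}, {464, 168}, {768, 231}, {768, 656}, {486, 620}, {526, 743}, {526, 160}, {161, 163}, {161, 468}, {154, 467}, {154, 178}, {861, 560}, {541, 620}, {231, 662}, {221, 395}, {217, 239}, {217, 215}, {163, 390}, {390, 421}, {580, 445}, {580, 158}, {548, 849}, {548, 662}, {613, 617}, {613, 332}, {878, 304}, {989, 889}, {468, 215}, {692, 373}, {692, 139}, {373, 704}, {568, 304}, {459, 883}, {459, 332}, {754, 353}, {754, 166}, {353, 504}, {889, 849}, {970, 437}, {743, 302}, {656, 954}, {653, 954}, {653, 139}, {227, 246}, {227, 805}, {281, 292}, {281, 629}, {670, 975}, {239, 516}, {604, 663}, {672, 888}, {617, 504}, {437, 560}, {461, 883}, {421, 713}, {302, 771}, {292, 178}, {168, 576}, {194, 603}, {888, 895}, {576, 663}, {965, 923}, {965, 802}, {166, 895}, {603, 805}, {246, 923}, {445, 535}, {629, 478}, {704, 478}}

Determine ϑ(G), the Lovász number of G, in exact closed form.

N(656) = {768, 954}, |N(656)| = 2.
N(883) = {459, 461}, |N(883)| = 2.
deg(421) = 2; N(421) = {390, 713}.
N(849) = {548, 889}, |N(849)| = 2.
Regular of degree 2 on 93 vertices: a single 93-cycle (edge-transitive).
spec(A) ≈ [2.0, 1.995437, 1.98177, 1.95906, 1.927411, 1.886968, 1.837916, 1.780477, 1.714914, 1.641527, 1.56065, 1.472651, 1.377934, 1.276929, 1.170098, 1.057928, 0.940931, 0.819641, 0.694611, 0.566411, 0.435627, 0.302856, 0.168702, 0.033779, -0.101298, -0.235913, -0.369452, -0.501305, -0.630871, -0.757558, -0.880788, -1.0, -1.114649, -1.224212, -1.328189, -1.426106, -1.517516, -1.602002, -1.679179, -1.748693, -1.810229, -1.863505, -1.908279, -1.944345, -1.97154, -1.989739, -1.998859] (distinct, 6 d.p.).
−93·(-2*cos(pi/93)) / ((2)−(-2*cos(pi/93))) = 93*cos(pi/93)/(cos(pi/93) + 1) = ϑ(G).
= 46.4867319… (decimal).
Sandwich: α(G)=46 ≤ ϑ(G)=93*cos(pi/93)/(cos(pi/93) + 1) ≤ χ(Ḡ)=47 (both strict).

93*cos(pi/93)/(cos(pi/93) + 1)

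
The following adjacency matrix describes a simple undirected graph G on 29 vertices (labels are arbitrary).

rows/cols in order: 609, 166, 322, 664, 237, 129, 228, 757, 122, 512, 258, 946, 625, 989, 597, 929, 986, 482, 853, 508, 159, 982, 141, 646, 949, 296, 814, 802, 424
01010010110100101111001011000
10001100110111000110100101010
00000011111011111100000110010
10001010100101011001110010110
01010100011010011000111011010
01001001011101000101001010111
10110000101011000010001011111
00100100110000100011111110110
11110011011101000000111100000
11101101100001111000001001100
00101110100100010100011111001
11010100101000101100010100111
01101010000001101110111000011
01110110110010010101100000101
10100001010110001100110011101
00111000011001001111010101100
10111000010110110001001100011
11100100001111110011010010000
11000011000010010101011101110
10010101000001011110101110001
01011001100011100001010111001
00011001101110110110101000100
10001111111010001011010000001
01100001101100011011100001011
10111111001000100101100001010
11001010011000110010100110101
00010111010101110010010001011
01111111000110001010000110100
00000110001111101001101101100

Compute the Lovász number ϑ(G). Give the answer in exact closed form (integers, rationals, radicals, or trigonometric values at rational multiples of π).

Vertex 664 has 14 neighbors: 609, 237, 228, 122, 946, 989, 929, 986, 508, 159, 982, 949, 814, 802.
Vertex 129 has 14 neighbors: 166, 237, 757, 512, 258, 946, 989, 482, 508, 141, 949, 814, 802, 424.
N(625) = {166, 322, 237, 228, 989, 597, 986, 482, 853, 159, 982, 141, 802, 424}, |N(625)| = 14.
deg(646) = 14; N(646) = {166, 322, 757, 122, 258, 946, 929, 986, 853, 508, 159, 296, 802, 424}.
Regular of degree 14 on 29 vertices: Paley(29): SR with (k,λ,μ)=(14,6,7).
spec(A) ≈ [14.0, 2.193, -3.193] (distinct, 3 d.p.).
ϑ = −N·λ_min/(λ_max−λ_min) = −29·(-sqrt(29)/2 - 1/2)/(14−(-sqrt(29)/2 - 1/2)) = sqrt(29).
= 5.3851648… (decimal).

sqrt(29)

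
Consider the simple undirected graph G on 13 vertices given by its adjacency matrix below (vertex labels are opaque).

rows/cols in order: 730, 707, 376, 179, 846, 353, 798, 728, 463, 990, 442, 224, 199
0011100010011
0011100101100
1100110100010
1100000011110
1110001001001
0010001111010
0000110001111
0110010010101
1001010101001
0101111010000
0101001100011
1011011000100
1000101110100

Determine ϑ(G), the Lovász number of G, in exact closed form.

sqrt(13)

N(179) = {730, 707, 463, 990, 442, 224}, |N(179)| = 6.
deg(990) = 6; N(990) = {707, 179, 846, 353, 798, 463}.
Vertex 353 has 6 neighbors: 376, 798, 728, 463, 990, 224.
deg(463) = 6; N(463) = {730, 179, 353, 728, 990, 199}.
Every vertex has degree 6 (N=13); strongly regular (13,6,2,3).
A has 3 distinct eigenvalues ≈ [6.0, 1.30278, -2.30278].
ϑ = −N·λ_min/(λ_max−λ_min) = −13·(-sqrt(13)/2 - 1/2)/(6−(-sqrt(13)/2 - 1/2)) = sqrt(13).
= 3.60555… (decimal).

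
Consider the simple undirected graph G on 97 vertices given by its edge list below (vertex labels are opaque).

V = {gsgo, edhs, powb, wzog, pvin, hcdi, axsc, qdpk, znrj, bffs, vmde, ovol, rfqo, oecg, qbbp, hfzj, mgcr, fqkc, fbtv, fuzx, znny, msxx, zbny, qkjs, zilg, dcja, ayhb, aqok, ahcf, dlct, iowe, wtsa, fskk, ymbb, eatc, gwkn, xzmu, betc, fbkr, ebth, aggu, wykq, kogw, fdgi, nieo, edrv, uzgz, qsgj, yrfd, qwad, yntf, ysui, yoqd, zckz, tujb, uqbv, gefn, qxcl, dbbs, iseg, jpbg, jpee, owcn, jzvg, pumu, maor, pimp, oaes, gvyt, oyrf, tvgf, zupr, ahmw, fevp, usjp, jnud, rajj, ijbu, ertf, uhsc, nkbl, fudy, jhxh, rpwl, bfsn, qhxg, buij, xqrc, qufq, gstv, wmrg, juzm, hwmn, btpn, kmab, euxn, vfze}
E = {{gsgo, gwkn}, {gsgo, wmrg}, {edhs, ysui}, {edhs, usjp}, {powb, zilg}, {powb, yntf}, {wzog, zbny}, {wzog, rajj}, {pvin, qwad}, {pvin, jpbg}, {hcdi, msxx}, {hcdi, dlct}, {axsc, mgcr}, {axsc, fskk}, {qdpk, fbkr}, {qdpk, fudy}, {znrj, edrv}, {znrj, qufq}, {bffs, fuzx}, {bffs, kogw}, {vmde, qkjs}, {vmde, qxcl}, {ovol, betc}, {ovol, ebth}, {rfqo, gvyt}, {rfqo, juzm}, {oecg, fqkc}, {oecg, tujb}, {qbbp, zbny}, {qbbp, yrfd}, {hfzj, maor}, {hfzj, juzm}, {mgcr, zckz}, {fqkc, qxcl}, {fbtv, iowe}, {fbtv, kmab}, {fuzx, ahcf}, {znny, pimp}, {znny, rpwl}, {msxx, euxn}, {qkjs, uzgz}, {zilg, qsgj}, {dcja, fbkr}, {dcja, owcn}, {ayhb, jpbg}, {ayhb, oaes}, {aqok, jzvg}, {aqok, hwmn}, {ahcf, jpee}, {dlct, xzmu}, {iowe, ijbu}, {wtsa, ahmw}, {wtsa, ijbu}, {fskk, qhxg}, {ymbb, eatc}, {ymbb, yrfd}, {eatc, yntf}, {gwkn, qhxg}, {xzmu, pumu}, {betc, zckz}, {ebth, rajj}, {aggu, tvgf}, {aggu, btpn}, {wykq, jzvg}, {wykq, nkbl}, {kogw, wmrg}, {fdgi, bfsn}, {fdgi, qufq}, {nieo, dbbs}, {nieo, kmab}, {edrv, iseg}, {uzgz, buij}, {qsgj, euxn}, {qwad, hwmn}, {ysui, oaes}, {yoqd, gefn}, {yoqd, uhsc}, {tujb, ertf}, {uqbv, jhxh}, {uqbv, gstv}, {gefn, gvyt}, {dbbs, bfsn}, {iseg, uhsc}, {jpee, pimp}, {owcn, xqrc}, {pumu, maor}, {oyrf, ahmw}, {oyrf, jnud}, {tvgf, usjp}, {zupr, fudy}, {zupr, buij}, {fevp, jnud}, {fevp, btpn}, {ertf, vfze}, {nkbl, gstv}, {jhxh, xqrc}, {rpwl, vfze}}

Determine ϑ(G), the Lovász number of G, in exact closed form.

Vertex oyrf has 2 neighbors: ahmw, jnud.
N(ertf) = {tujb, vfze}, |N(ertf)| = 2.
deg(nieo) = 2; N(nieo) = {dbbs, kmab}.
N(msxx) = {hcdi, euxn}, |N(msxx)| = 2.
Regular of degree 2 on 97 vertices: this is C_{97}, the 97-cycle.
Distinct eigenvalues (to 5 d.p.): [2.0, 1.99581, 1.98324, 1.96236, 1.93324, 1.89602, 1.85084, 1.7979, 1.73742, 1.66966, 1.59489, 1.51343, 1.42562, 1.33183, 1.23246, 1.12791, 1.01864, 0.90509, 0.78775, 0.6671, 0.54366, 0.41794, 0.29046, 0.16176, 0.03239, -0.09712, -0.22623, -0.35438, -0.48105, -0.6057, -0.72781, -0.84687, -0.96237, -1.07384, -1.1808, -1.28282, -1.37945, -1.47029, -1.55497, -1.63313, -1.70443, -1.76859, -1.82533, -1.87441, -1.91563, -1.94882, -1.97383, -1.99057, -1.99895].
Lovász (edge-transitive): ϑ = −97·(-2*cos(pi/97))/((2)−(-2*cos(pi/97))) = 97*cos(pi/97)/(cos(pi/97) + 1).
ϑ(G) ≈ 48.4873.
α=48, χ(Ḡ)=49; ϑ=97*cos(pi/97)/(cos(pi/97) + 1) lies between (both strict).

97*cos(pi/97)/(cos(pi/97) + 1)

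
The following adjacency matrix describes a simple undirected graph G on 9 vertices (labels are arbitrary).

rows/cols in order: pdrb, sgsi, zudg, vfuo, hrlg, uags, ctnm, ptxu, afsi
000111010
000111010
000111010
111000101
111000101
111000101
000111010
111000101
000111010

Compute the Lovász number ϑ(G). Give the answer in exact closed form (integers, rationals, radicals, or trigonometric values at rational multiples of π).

Vertex pdrb has 4 neighbors: vfuo, hrlg, uags, ptxu.
Vertex afsi has 4 neighbors: vfuo, hrlg, uags, ptxu.
N(ptxu) = {pdrb, sgsi, zudg, ctnm, afsi}, |N(ptxu)| = 5.
Vertex hrlg has 5 neighbors: pdrb, sgsi, zudg, ctnm, afsi.
Complete 2-partite, parts [5, 4]: perfect, ϑ = α = 5.
≈ 5.000000 (to 6 d.p.).
Lovász sandwich 5 ≤ 5 ≤ 5: collapsed.

5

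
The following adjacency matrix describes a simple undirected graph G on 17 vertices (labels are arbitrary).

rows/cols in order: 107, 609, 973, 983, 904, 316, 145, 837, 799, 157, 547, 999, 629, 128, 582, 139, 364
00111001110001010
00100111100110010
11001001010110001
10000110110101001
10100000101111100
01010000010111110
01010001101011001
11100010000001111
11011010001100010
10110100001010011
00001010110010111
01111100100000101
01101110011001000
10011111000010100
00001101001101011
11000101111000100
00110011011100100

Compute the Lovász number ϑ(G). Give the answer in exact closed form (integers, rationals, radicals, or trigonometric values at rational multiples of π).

sqrt(17)

N(983) = {107, 316, 145, 799, 157, 999, 128, 364}, |N(983)| = 8.
N(629) = {609, 973, 904, 316, 145, 157, 547, 128}, |N(629)| = 8.
Vertex 973 has 8 neighbors: 107, 609, 904, 837, 157, 999, 629, 364.
Vertex 157 has 8 neighbors: 107, 973, 983, 316, 547, 629, 139, 364.
deg(v) = 8 for all v (|V|=17); SR(17,8,3,4) — a Paley graph.
spec(A) ≈ [8.0, 1.561553, -2.561553] (distinct, 6 d.p.).
Lovász: ϑ = −17(-sqrt(17)/2 - 1/2)/(8+-(-sqrt(17)/2 - 1/2)) = sqrt(17).
= 4.123106… (decimal).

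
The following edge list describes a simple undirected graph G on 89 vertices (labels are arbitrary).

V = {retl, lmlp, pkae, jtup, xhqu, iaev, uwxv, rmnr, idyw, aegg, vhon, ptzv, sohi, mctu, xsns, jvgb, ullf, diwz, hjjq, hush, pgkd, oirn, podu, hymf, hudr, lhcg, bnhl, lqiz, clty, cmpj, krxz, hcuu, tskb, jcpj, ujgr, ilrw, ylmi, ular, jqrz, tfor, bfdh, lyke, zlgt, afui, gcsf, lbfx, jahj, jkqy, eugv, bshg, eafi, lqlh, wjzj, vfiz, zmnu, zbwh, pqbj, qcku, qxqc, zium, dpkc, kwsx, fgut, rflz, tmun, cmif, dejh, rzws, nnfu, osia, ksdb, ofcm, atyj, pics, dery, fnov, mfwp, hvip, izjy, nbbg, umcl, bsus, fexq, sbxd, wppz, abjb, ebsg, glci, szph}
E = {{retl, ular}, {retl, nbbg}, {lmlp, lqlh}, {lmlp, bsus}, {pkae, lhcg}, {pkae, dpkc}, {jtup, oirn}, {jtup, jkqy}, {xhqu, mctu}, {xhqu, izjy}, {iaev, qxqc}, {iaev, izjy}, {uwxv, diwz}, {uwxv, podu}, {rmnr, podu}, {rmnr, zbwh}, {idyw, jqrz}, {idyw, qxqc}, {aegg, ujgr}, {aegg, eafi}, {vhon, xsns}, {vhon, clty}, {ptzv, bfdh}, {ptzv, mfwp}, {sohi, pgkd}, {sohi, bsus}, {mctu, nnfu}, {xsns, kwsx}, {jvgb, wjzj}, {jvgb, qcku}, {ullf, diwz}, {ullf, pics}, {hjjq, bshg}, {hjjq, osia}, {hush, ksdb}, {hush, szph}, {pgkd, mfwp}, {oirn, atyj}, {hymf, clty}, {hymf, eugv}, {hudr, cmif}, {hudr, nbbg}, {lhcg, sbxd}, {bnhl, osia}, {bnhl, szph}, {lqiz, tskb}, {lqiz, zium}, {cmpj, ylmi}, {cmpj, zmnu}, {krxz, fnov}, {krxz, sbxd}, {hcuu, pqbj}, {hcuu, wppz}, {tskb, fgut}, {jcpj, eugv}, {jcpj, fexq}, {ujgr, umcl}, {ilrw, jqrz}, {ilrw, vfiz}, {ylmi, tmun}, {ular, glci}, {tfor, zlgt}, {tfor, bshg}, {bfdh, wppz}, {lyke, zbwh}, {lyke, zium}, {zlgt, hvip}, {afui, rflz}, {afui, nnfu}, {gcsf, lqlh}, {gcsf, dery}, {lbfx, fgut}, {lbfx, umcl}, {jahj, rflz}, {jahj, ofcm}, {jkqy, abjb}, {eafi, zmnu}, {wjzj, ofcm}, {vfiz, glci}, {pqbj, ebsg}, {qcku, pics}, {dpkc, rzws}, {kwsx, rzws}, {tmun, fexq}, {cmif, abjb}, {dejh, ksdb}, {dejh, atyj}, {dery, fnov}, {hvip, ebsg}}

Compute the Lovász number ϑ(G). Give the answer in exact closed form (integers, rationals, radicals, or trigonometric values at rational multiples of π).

deg(lhcg) = 2; N(lhcg) = {pkae, sbxd}.
N(jahj) = {rflz, ofcm}, |N(jahj)| = 2.
Vertex diwz has 2 neighbors: uwxv, ullf.
N(qcku) = {jvgb, pics}, |N(qcku)| = 2.
89-vertex 2-regular graph: this is C_{89}, the 89-cycle.
Distinct eigenvalues (to 5 d.p.): [2.0, 1.99502, 1.9801, 1.95531, 1.92078, 1.87669, 1.82324, 1.76071, 1.68941, 1.60969, 1.52196, 1.42664, 1.32421, 1.21519, 1.10011, 0.97955, 0.85411, 0.72442, 0.59112, 0.45487, 0.31635, 0.17626, 0.0353, -0.10585, -0.24646, -0.38585, -0.52332, -0.65818, -0.78976, -0.9174, -1.04048, -1.15837, -1.27049, -1.37628, -1.47522, -1.5668, -1.65058, -1.72614, -1.79309, -1.85112, -1.89992, -1.93926, -1.96893, -1.9888, -1.99875].
Lovász (edge-transitive): ϑ = −89·(-2*cos(pi/89))/((2)−(-2*cos(pi/89))) = 89*cos(pi/89)/(cos(pi/89) + 1).
Numerically 44.48614.
α=44, χ(Ḡ)=45; ϑ=89*cos(pi/89)/(cos(pi/89) + 1) lies between (both strict).

89*cos(pi/89)/(cos(pi/89) + 1)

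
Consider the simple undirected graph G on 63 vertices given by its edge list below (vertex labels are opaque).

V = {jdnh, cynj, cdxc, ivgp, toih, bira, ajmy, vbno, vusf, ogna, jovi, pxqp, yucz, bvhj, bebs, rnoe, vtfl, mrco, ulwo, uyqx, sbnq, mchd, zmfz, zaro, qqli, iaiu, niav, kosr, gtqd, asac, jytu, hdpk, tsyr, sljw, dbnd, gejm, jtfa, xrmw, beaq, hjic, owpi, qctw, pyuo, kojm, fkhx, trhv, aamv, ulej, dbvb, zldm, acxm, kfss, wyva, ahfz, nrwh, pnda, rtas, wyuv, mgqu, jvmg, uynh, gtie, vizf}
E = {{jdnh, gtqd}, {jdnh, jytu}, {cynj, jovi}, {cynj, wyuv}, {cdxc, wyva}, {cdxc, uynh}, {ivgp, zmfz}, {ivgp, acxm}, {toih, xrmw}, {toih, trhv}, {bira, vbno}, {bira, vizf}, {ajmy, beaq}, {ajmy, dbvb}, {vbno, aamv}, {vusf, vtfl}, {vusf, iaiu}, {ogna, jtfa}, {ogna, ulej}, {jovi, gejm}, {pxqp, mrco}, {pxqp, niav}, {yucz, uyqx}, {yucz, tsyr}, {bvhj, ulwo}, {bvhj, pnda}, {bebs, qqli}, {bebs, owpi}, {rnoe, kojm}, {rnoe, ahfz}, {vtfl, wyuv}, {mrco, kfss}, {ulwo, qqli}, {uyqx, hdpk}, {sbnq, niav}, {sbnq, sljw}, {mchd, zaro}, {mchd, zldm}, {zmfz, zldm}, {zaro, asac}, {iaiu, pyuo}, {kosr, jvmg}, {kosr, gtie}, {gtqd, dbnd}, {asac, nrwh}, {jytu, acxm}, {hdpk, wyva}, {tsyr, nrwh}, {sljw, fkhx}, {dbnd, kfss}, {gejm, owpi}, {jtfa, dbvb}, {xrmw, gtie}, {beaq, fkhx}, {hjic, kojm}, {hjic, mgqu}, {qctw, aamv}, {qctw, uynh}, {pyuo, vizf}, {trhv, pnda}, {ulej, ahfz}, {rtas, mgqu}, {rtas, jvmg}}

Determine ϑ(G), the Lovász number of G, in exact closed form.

deg(vizf) = 2; N(vizf) = {bira, pyuo}.
N(ahfz) = {rnoe, ulej}, |N(ahfz)| = 2.
N(qctw) = {aamv, uynh}, |N(qctw)| = 2.
N(mrco) = {pxqp, kfss}, |N(mrco)| = 2.
Every vertex has degree 2 (N=63); connected 2-regular on 63 ⇒ C_{63}.
The 32 distinct eigenvalues: [2.0, 1.99, 1.96, 1.911, 1.843, 1.756, 1.652, 1.532, 1.396, 1.247, 1.085, 0.912, 0.731, 0.542, 0.347, 0.149, -0.05, -0.249, -0.445, -0.637, -0.823, -1.0, -1.167, -1.323, -1.466, -1.594, -1.707, -1.802, -1.879, -1.938, -1.978, -1.998].
−63·(-2*cos(pi/63)) / ((2)−(-2*cos(pi/63))) = 63*cos(pi/63)/(cos(pi/63) + 1) = ϑ(G).
≈ 31.48041 (to 5 d.p.).
Lovász sandwich 31 ≤ 63*cos(pi/63)/(cos(pi/63) + 1) ≤ 32: both strict.

63*cos(pi/63)/(cos(pi/63) + 1)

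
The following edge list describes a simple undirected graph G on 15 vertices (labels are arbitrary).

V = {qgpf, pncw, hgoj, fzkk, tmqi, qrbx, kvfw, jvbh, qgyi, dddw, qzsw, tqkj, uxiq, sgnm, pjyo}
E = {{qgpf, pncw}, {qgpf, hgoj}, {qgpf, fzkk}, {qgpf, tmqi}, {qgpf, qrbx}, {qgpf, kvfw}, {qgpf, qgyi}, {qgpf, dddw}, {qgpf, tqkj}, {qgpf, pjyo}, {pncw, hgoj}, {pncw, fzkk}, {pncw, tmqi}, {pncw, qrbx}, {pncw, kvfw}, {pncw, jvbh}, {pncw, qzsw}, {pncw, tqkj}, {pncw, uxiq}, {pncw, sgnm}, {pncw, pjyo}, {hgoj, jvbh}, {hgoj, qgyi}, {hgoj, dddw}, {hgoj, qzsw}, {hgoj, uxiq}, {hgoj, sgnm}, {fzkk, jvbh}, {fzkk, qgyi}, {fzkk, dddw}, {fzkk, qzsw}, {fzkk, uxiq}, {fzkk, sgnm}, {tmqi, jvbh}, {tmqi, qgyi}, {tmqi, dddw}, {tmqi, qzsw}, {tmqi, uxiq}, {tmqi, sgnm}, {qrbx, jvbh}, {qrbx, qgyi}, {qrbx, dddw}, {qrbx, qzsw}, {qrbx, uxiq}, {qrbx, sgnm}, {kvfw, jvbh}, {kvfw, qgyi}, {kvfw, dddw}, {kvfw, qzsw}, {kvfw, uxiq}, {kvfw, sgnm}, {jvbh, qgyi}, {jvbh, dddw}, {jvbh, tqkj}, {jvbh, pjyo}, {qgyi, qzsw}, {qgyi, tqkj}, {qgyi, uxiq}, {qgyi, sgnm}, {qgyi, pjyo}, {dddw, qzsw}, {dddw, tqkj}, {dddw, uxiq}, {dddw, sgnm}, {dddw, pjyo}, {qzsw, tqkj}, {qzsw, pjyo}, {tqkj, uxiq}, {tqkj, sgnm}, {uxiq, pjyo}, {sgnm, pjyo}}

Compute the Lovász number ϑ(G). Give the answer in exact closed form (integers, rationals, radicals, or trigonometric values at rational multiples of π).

Vertex pncw has 12 neighbors: qgpf, hgoj, fzkk, tmqi, qrbx, kvfw, jvbh, qzsw, tqkj, uxiq, sgnm, pjyo.
deg(sgnm) = 10; N(sgnm) = {pncw, hgoj, fzkk, tmqi, qrbx, kvfw, qgyi, dddw, tqkj, pjyo}.
N(pjyo) = {qgpf, pncw, jvbh, qgyi, dddw, qzsw, uxiq, sgnm}, |N(pjyo)| = 8.
N(qgyi) = {qgpf, hgoj, fzkk, tmqi, qrbx, kvfw, jvbh, qzsw, tqkj, uxiq, sgnm, pjyo}, |N(qgyi)| = 12.
G = K_{7,5,3}: α = 7 = χ(Ḡ), so ϑ = 7.
Numerically 7.00000000.
Lovász sandwich 7 ≤ 7 ≤ 7: collapsed.

7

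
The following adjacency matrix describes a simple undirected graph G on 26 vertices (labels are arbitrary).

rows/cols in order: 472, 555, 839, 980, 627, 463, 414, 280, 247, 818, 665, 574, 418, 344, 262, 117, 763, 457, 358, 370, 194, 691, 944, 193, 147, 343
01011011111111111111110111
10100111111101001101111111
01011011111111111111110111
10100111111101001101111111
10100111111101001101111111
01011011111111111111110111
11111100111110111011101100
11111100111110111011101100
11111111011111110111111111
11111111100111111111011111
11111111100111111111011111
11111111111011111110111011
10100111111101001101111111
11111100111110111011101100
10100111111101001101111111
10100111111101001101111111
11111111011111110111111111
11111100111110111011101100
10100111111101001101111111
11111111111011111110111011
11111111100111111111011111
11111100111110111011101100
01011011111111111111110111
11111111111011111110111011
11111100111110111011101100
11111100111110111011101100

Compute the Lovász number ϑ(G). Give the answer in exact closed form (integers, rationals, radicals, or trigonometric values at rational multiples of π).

7

N(418) = {472, 839, 463, 414, 280, 247, 818, 665, 574, 344, 763, 457, 370, 194, 691, 944, 193, 147, 343}, |N(418)| = 19.
N(370) = {472, 555, 839, 980, 627, 463, 414, 280, 247, 818, 665, 418, 344, 262, 117, 763, 457, 358, 194, 691, 944, 147, 343}, |N(370)| = 23.
Vertex 280 has 19 neighbors: 472, 555, 839, 980, 627, 463, 247, 818, 665, 574, 418, 262, 117, 763, 358, 370, 194, 944, 193.
N(457) = {472, 555, 839, 980, 627, 463, 247, 818, 665, 574, 418, 262, 117, 763, 358, 370, 194, 944, 193}, |N(457)| = 19.
K_{7,7,4,3,3,2} (perfect); ϑ(G) = α(G) = max{7,7,4,3,3,2} = 7.
ϑ(G) ≈ 7.0000000.
Check 7 ≤ 7 ≤ 7: collapsed.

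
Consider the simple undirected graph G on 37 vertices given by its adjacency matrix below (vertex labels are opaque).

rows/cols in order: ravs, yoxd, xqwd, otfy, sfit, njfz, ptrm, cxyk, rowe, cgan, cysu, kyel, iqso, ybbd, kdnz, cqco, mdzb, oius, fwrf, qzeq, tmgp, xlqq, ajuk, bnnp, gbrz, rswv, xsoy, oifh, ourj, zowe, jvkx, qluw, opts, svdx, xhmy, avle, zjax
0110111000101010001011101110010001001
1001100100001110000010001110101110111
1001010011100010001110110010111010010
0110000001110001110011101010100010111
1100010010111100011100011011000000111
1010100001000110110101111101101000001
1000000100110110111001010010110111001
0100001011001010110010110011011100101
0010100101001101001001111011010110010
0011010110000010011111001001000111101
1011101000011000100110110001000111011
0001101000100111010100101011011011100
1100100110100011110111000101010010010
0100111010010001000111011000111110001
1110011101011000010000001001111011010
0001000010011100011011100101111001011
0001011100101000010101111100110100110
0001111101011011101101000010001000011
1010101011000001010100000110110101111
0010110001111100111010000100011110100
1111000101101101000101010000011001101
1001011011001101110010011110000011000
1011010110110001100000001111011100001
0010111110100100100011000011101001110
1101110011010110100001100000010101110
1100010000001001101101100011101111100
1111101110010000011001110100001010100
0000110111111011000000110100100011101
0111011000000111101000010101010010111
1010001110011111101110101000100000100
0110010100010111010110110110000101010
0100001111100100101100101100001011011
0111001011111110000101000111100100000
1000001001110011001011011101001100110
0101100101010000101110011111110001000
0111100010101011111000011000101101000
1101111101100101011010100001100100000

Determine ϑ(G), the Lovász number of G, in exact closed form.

N(opts) = {yoxd, xqwd, otfy, ptrm, rowe, cgan, cysu, kyel, iqso, ybbd, kdnz, qzeq, xlqq, rswv, xsoy, oifh, ourj, qluw}, |N(opts)| = 18.
Vertex cgan has 18 neighbors: xqwd, otfy, njfz, cxyk, rowe, kdnz, oius, fwrf, qzeq, tmgp, xlqq, gbrz, oifh, qluw, opts, svdx, xhmy, zjax.
deg(mdzb) = 18; N(mdzb) = {otfy, njfz, ptrm, cxyk, cysu, iqso, oius, qzeq, xlqq, ajuk, bnnp, gbrz, rswv, ourj, zowe, qluw, xhmy, avle}.
deg(zowe) = 18; N(zowe) = {ravs, xqwd, ptrm, cxyk, rowe, kyel, iqso, ybbd, kdnz, cqco, mdzb, fwrf, qzeq, tmgp, ajuk, gbrz, ourj, xhmy}.
G on 37 vertices is 18-regular; Paley(37): SR with (k,λ,μ)=(18,8,9).
Distinct eigenvalues (to 3 d.p.): [18.0, 2.541, -3.541].
−37·(-sqrt(37)/2 - 1/2) / ((18)−(-sqrt(37)/2 - 1/2)) = sqrt(37) = ϑ(G).
Numerically 6.082762530.

sqrt(37)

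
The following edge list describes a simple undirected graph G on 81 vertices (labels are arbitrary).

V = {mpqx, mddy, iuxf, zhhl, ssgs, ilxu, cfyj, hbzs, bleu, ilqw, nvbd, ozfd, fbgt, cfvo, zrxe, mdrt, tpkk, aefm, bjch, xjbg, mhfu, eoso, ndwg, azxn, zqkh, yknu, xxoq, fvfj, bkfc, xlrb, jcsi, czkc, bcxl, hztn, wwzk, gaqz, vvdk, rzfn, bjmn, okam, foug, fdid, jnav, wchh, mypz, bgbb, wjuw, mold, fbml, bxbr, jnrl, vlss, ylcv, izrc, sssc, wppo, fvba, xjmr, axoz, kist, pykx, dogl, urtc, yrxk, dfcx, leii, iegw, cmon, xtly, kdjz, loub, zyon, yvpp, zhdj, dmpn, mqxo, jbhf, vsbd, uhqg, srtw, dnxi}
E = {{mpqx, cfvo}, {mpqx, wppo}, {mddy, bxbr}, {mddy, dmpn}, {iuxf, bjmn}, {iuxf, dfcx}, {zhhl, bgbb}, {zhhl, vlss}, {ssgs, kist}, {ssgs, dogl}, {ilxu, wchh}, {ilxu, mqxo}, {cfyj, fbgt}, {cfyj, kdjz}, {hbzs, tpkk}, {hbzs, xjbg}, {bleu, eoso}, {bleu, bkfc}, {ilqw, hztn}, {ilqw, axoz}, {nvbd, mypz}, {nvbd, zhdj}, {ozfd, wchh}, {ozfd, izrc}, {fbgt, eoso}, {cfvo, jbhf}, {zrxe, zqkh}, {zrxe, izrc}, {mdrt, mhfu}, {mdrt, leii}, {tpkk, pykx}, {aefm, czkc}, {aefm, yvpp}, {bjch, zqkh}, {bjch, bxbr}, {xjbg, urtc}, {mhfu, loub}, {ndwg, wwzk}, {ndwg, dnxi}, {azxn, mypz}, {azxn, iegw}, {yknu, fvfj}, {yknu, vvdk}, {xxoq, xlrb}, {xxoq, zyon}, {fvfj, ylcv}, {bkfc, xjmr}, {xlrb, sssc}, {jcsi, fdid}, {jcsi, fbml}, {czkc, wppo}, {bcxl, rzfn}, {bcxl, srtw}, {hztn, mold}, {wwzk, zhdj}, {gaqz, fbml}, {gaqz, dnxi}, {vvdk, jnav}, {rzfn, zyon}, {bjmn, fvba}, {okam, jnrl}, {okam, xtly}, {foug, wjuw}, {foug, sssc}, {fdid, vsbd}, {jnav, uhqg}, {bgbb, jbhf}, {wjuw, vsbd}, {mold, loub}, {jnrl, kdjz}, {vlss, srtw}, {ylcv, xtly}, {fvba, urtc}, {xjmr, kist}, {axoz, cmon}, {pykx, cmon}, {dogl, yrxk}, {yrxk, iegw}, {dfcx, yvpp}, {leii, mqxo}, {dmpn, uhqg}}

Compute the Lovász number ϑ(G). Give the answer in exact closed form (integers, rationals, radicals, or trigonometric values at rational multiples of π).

N(aefm) = {czkc, yvpp}, |N(aefm)| = 2.
deg(fbml) = 2; N(fbml) = {jcsi, gaqz}.
deg(jcsi) = 2; N(jcsi) = {fdid, fbml}.
N(bjmn) = {iuxf, fvba}, |N(bjmn)| = 2.
G on 81 vertices is 2-regular; connected 2-regular on 81 ⇒ C_{81}.
The 41 distinct eigenvalues: [2.0, 1.99399, 1.97598, 1.94609, 1.9045, 1.85145, 1.78727, 1.71233, 1.6271, 1.53209, 1.42786, 1.31504, 1.19432, 1.06641, 0.93209, 0.79216, 0.64747, 0.49888, 0.3473, 0.19362, 0.03878, -0.11629, -0.27066, -0.42341, -0.57361, -0.72036, -0.86277, -1.0, -1.13121, -1.25562, -1.37248, -1.48109, -1.58079, -1.67098, -1.75112, -1.82073, -1.87939, -1.92674, -1.96251, -1.98648, -1.9985].
Lovász: ϑ = −81(-2*cos(pi/81))/(2+-(-1)*2*cos(pi/81)) = 81*cos(pi/81)/(cos(pi/81) + 1).
= 40.48476531… (decimal).
α=40, χ(Ḡ)=41; ϑ=81*cos(pi/81)/(cos(pi/81) + 1) lies between (both strict).

81*cos(pi/81)/(cos(pi/81) + 1)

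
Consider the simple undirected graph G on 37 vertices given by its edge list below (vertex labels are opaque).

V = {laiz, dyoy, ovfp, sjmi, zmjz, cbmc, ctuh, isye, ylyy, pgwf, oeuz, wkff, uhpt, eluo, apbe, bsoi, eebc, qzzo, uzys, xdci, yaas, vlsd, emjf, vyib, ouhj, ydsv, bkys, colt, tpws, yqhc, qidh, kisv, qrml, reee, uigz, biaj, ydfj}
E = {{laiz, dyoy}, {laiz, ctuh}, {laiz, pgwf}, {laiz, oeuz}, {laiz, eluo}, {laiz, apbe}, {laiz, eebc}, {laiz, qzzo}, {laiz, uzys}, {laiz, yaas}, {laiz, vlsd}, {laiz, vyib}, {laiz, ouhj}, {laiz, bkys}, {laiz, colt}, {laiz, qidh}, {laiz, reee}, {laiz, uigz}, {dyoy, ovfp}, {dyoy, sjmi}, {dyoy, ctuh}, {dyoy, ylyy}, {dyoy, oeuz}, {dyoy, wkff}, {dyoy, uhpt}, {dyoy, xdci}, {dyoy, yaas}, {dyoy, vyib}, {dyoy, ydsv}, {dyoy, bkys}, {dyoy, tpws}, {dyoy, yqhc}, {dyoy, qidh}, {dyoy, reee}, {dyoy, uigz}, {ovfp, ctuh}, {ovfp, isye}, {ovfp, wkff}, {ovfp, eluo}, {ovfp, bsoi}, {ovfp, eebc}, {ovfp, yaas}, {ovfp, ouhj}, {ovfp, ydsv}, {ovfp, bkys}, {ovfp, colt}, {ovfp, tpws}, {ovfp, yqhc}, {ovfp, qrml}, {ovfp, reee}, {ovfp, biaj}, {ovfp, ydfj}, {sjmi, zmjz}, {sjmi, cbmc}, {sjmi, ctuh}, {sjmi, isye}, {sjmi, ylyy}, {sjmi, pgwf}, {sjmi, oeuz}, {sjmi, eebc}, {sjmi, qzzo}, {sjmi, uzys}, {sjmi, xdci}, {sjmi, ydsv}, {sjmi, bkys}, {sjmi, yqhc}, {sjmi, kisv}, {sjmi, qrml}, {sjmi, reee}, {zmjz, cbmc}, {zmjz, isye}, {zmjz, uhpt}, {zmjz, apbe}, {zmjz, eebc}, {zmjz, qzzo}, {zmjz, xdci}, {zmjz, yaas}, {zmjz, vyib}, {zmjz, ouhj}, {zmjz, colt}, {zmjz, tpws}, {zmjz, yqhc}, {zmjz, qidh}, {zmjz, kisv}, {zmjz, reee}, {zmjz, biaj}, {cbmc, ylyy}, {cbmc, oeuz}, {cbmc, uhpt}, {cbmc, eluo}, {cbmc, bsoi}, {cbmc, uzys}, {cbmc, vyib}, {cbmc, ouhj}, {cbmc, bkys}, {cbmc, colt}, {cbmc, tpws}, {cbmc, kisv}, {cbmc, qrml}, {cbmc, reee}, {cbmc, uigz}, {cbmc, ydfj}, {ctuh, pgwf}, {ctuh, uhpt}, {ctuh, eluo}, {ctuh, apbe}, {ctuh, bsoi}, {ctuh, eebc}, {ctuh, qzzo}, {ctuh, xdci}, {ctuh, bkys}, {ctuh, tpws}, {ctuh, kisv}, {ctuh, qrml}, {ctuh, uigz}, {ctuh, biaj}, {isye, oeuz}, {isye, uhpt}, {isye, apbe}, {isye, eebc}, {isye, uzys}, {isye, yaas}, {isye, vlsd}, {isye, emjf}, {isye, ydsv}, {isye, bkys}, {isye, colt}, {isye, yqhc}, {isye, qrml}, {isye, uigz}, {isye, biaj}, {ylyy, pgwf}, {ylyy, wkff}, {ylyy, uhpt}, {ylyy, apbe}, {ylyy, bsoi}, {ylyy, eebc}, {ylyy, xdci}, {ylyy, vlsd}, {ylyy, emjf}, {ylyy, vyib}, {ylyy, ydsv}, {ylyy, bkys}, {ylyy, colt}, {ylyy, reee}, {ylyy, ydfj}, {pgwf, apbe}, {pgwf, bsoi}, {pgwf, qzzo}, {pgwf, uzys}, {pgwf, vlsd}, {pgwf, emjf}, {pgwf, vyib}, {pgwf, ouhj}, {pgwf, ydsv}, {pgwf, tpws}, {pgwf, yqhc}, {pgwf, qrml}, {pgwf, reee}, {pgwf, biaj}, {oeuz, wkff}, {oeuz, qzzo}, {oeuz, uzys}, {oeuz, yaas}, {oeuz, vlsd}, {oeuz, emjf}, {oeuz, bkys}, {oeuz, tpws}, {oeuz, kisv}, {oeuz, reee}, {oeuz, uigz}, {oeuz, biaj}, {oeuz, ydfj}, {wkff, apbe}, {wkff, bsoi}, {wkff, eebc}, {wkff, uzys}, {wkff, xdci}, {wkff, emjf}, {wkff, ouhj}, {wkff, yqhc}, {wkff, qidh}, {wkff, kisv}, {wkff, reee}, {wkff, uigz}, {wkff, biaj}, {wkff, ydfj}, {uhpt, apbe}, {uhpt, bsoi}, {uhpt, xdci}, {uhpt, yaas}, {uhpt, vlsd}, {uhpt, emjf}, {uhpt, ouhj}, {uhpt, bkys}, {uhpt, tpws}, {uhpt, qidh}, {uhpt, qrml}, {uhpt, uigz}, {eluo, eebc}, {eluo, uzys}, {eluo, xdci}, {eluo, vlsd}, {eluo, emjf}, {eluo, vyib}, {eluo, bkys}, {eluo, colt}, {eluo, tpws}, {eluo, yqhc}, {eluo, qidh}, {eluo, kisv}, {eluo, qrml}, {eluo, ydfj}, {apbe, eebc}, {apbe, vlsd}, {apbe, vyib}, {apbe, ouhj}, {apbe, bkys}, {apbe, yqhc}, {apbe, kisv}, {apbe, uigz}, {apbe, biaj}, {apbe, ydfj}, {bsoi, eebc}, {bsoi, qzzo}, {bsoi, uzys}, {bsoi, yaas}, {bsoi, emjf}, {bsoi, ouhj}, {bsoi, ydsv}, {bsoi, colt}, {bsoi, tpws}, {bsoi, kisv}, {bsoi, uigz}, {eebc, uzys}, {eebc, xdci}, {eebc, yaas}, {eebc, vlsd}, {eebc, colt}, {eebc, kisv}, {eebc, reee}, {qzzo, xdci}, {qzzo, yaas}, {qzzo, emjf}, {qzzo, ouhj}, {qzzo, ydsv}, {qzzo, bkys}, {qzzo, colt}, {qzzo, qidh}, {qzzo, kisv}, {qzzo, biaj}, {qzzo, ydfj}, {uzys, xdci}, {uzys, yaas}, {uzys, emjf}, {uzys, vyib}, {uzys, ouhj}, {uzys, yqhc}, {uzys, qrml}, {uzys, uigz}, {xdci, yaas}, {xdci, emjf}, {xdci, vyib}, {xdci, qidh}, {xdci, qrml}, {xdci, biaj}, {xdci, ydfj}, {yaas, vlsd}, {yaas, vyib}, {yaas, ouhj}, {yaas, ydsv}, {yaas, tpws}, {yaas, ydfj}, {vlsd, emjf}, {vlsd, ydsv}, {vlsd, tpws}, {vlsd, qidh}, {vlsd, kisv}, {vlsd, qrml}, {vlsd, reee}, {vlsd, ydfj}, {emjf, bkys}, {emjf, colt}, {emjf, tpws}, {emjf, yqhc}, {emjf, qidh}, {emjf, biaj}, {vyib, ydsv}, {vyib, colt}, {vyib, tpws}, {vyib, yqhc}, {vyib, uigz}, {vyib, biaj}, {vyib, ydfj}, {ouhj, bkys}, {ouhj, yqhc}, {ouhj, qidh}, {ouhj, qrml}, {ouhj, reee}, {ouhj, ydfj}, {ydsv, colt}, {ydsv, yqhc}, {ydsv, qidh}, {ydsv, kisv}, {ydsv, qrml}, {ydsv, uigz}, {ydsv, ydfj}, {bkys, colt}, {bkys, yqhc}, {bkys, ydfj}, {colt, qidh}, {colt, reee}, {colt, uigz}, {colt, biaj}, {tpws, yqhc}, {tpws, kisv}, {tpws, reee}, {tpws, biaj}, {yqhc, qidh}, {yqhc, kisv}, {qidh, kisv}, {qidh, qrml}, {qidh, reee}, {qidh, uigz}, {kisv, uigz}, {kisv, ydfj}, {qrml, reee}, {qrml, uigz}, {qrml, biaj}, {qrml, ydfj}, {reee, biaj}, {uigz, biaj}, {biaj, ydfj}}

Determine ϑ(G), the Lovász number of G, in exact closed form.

sqrt(37)

N(qzzo) = {laiz, sjmi, zmjz, ctuh, pgwf, oeuz, bsoi, xdci, yaas, emjf, ouhj, ydsv, bkys, colt, qidh, kisv, biaj, ydfj}, |N(qzzo)| = 18.
N(reee) = {laiz, dyoy, ovfp, sjmi, zmjz, cbmc, ylyy, pgwf, oeuz, wkff, eebc, vlsd, ouhj, colt, tpws, qidh, qrml, biaj}, |N(reee)| = 18.
Vertex wkff has 18 neighbors: dyoy, ovfp, ylyy, oeuz, apbe, bsoi, eebc, uzys, xdci, emjf, ouhj, yqhc, qidh, kisv, reee, uigz, biaj, ydfj.
Vertex tpws has 18 neighbors: dyoy, ovfp, zmjz, cbmc, ctuh, pgwf, oeuz, uhpt, eluo, bsoi, yaas, vlsd, emjf, vyib, yqhc, kisv, reee, biaj.
Every vertex has degree 18 (N=37); SR(37,18,8,9) — a Paley graph.
A has 3 distinct eigenvalues ≈ [18.0, 2.541381, -3.541381].
Lovász: ϑ = −37(-sqrt(37)/2 - 1/2)/(18+-(-sqrt(37)/2 - 1/2)) = sqrt(37).
≈ 6.082762530 (to 9 d.p.).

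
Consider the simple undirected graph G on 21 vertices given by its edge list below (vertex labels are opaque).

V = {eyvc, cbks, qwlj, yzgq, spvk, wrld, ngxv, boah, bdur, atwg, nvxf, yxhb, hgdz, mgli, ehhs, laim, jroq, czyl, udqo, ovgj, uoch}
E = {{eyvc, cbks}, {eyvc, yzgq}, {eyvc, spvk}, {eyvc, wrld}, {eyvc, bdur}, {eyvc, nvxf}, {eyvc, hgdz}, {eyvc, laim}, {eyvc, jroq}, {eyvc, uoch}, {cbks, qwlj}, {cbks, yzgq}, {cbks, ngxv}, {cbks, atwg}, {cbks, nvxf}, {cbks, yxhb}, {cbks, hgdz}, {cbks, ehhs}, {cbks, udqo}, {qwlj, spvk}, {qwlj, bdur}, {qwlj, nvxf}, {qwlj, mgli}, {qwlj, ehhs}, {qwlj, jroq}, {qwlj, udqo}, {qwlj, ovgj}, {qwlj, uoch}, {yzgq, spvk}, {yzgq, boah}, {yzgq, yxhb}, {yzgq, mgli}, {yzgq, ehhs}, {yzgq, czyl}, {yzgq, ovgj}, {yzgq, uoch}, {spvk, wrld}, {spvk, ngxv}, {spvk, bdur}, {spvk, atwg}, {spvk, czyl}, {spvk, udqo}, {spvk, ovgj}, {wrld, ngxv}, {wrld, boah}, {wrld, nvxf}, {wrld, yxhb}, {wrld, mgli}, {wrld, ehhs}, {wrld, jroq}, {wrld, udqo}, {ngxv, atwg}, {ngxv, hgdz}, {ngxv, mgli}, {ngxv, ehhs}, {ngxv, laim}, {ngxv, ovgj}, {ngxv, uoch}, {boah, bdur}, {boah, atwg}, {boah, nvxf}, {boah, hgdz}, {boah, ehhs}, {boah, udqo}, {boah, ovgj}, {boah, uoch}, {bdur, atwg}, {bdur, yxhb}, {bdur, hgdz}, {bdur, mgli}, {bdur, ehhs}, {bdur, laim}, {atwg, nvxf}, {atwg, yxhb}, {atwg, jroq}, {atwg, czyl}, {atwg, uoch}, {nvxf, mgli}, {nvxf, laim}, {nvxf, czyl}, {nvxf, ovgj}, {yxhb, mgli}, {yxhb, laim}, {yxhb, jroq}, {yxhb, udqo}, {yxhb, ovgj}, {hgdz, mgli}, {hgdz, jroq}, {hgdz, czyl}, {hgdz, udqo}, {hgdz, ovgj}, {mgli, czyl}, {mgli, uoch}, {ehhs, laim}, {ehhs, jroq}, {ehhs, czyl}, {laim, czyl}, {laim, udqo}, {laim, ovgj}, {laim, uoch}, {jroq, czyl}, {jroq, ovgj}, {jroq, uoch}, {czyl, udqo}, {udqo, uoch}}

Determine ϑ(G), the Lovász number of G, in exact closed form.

6

deg(ovgj) = 10; N(ovgj) = {qwlj, yzgq, spvk, ngxv, boah, nvxf, yxhb, hgdz, laim, jroq}.
deg(nvxf) = 10; N(nvxf) = {eyvc, cbks, qwlj, wrld, boah, atwg, mgli, laim, czyl, ovgj}.
Vertex uoch has 10 neighbors: eyvc, qwlj, yzgq, ngxv, boah, atwg, mgli, laim, jroq, udqo.
deg(ehhs) = 10; N(ehhs) = {cbks, qwlj, yzgq, wrld, ngxv, boah, bdur, laim, jroq, czyl}.
G on 21 vertices is 10-regular; Kneser K(7,2) on C(7,2)=21 vertices.
A has 3 distinct eigenvalues ≈ [10.0, 1.0, -4.0].
λ_max=10, λ_min=-4; ϑ = −21·λ_min/(λ_max−λ_min) = 6.
Numerically 6.000000.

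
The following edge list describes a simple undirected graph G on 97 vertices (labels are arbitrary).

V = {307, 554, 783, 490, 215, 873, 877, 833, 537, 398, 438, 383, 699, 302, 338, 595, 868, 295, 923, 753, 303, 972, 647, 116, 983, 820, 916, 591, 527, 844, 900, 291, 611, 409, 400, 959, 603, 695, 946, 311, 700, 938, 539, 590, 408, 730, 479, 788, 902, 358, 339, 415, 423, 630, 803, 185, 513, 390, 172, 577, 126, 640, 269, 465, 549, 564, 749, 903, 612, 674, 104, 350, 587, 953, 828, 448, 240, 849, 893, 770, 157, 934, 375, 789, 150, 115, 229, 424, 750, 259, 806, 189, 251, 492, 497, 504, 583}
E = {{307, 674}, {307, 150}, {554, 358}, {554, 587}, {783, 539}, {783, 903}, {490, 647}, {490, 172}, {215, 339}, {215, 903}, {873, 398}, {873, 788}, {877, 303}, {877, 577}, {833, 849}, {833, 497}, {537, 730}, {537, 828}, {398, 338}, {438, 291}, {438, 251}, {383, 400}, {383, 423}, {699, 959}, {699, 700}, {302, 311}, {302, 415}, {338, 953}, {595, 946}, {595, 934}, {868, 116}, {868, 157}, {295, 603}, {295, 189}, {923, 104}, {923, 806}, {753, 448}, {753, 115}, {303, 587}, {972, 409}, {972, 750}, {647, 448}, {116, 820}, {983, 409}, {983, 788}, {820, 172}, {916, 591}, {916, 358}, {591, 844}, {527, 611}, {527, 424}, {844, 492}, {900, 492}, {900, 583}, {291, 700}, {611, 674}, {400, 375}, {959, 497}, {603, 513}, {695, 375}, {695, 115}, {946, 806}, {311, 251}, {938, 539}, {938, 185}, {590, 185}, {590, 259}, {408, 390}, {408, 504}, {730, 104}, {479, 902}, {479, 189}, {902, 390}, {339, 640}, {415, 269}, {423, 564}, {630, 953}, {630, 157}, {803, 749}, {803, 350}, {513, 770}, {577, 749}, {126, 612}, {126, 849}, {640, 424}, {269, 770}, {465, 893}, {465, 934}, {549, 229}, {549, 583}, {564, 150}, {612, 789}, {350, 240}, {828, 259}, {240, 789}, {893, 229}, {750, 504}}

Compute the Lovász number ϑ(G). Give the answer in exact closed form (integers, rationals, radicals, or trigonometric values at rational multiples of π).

Vertex 953 has 2 neighbors: 338, 630.
N(215) = {339, 903}, |N(215)| = 2.
deg(946) = 2; N(946) = {595, 806}.
Vertex 240 has 2 neighbors: 350, 789.
Every vertex has degree 2 (N=97); a single 97-cycle (edge-transitive).
The 49 distinct eigenvalues: [2.0, 1.9958, 1.9832, 1.9624, 1.9332, 1.896, 1.8508, 1.7979, 1.7374, 1.6697, 1.5949, 1.5134, 1.4256, 1.3318, 1.2325, 1.1279, 1.0186, 0.9051, 0.7878, 0.6671, 0.5437, 0.4179, 0.2905, 0.1618, 0.0324, -0.0971, -0.2262, -0.3544, -0.481, -0.6057, -0.7278, -0.8469, -0.9624, -1.0738, -1.1808, -1.2828, -1.3794, -1.4703, -1.555, -1.6331, -1.7044, -1.7686, -1.8253, -1.8744, -1.9156, -1.9488, -1.9738, -1.9906, -1.999].
ϑ = −N·λ_min/(λ_max−λ_min) = −97·(-2*cos(pi/97))/(2−(-2*cos(pi/97))) = 97*cos(pi/97)/(cos(pi/97) + 1).
≈ 48.487279214 (to 9 d.p.).
Lovász sandwich 48 ≤ 97*cos(pi/97)/(cos(pi/97) + 1) ≤ 49: both strict.

97*cos(pi/97)/(cos(pi/97) + 1)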